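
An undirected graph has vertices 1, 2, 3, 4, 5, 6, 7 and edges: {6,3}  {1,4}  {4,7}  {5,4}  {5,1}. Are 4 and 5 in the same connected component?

Yes

From 4 we can reach 1, 4, 5, 7, which includes 5.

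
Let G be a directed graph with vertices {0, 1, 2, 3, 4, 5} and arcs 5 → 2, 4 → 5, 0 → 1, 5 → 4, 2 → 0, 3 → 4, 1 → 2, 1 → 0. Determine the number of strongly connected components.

3

{0, 1, 2} are all mutually reachable — one SCC of size 3.
{4, 5} are all mutually reachable — one SCC of size 2.
{3} is an SCC by itself.
That gives 3 strongly connected components.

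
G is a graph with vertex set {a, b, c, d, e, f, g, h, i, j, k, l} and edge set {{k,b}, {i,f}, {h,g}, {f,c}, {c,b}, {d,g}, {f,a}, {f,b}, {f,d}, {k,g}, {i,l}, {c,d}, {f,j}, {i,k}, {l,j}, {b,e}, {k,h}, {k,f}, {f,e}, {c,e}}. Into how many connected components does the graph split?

Starting from a we can reach a, b, c, d, e, f, g, h, i, j, k, l. That is one component of size 12.
Total: 1 component.

1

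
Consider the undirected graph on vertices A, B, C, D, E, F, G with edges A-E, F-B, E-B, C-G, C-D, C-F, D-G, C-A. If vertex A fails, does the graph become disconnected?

No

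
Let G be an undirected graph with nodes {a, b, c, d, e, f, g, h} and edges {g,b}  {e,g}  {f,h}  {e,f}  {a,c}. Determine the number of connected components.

d is isolated — a component by itself.
Starting from a we can reach a, c. That is one component of size 2.
Starting from b we can reach b, e, f, g, h. That is one component of size 5.
Total: 3 components.

3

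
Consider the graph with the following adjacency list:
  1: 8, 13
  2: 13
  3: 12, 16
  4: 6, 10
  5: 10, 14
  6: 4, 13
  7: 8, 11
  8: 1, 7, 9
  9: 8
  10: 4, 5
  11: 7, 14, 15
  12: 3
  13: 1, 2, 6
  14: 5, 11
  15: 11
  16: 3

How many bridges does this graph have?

5

The edges on the cycle 14-11-7-8-1-13-6-4-10-5-14 are not bridges since each lies on that cycle.
But removing 11-15 disconnects 11 from 15; removing 16-3 disconnects 16 from 3; removing 8-9 disconnects 8 from 9; removing 2-13 disconnects 2 from 13 — these are bridges.
In total 5 edges are bridges.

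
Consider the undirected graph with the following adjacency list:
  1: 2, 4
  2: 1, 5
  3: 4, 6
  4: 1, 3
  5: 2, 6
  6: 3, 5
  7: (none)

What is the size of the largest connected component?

7 is isolated — a component by itself.
Starting from 1 we can reach 1, 2, 3, 4, 5, 6. That is one component of size 6.
The largest has 6 vertices.

6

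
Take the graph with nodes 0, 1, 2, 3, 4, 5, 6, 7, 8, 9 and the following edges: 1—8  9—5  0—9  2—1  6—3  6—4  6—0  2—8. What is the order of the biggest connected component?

7 is isolated — a component by itself.
Starting from 1 we can reach 1, 2, 8. That is one component of size 3.
Starting from 0 we can reach 0, 3, 4, 5, 6, 9. That is one component of size 6.
The largest has 6 vertices.

6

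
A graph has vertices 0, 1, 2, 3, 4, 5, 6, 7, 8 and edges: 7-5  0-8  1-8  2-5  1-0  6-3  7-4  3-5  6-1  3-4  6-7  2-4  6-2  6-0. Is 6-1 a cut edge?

After removing 6-1, the path 6-0-1 still connects them, so the edge is not a bridge.

No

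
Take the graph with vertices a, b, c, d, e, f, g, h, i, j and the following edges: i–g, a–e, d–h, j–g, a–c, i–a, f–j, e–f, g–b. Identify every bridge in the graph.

a-c, b-g, d-h

The edges on the cycle i-a-e-f-j-g-i are not bridges since each lies on that cycle.
But removing d–h disconnects d from h; removing g–b disconnects g from b; removing a–c disconnects a from c — these are bridges.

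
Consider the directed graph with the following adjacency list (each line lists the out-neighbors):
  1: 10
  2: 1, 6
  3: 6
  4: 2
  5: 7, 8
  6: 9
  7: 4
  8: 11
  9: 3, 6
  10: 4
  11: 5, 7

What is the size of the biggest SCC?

4

{1, 2, 4, 10} are all mutually reachable — one SCC of size 4.
{3, 6, 9} are all mutually reachable — one SCC of size 3.
{5, 8, 11} are all mutually reachable — one SCC of size 3.
{7} is an SCC by itself.
The largest has 4 vertices.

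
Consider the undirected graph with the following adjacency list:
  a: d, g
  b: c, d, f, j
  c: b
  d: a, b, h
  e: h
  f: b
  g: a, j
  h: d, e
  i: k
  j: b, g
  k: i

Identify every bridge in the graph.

b-c, b-f, d-h, e-h, i-k

The edges on the cycle d-a-g-j-b-d are not bridges since each lies on that cycle.
But removing d-h disconnects d from h; removing k-i disconnects k from i; removing b-f disconnects b from f; removing h-e disconnects h from e — these are bridges.
In total 5 edges are bridges.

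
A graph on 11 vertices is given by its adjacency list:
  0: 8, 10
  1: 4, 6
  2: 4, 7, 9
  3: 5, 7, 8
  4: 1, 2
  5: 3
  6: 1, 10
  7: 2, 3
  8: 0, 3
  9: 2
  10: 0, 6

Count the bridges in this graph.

The edges on the cycle 10-6-1-4-2-7-3-8-0-10 are not bridges since each lies on that cycle.
But removing 9-2 disconnects 9 from 2; removing 5-3 disconnects 5 from 3 — these are bridges.
That makes 2 bridges.

2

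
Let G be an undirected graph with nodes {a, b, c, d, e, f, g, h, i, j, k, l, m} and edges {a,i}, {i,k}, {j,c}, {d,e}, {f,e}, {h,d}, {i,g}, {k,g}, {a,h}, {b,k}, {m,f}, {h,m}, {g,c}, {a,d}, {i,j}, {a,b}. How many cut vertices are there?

1

Removing a increases the component count from 2 to 3, so a is a cut vertex.
By contrast removing f leaves 2 components; it is not a cut vertex. No other vertex is a cut vertex either.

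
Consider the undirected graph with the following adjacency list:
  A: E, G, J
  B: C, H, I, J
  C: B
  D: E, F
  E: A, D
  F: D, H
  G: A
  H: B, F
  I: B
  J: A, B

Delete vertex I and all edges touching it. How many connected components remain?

1

With I gone, the remaining components are: {A, B, C, D, E, F, G, H, J}.
That is 1 component.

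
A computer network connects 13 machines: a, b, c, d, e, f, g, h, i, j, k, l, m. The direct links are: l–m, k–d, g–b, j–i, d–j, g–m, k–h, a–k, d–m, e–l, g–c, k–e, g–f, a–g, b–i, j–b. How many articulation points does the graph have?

Removing g increases the component count from 1 to 3, so g is a cut vertex.
Removing k increases the component count from 1 to 2, so k is a cut vertex.
By contrast removing i leaves 1 component; it is not a cut vertex. No other vertex is a cut vertex either.

2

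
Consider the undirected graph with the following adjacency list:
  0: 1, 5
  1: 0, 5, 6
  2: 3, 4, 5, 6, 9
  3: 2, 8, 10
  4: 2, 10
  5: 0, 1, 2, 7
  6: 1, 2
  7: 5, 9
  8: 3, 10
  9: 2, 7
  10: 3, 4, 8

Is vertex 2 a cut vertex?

Yes

Deleting 2 raises the number of components from 1 to 2, so 2 is a cut vertex.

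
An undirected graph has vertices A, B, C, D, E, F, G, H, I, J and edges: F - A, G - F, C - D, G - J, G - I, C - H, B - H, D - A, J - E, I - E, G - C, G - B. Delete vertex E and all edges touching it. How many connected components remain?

1

With E gone, the remaining components are: {A, B, C, D, F, G, H, I, J}.
That is 1 component.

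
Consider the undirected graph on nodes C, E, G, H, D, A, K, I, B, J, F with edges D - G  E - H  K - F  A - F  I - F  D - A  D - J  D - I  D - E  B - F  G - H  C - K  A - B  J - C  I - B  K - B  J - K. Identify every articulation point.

Removing D increases the component count from 1 to 2, so D is a cut vertex.
By contrast removing H leaves 1 component; it is not a cut vertex. No other vertex is a cut vertex either.

D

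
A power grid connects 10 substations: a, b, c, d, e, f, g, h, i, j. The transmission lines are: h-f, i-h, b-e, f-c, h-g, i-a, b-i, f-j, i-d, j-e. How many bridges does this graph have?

4

The edges on the cycle b-i-h-f-j-e-b are not bridges since each lies on that cycle.
But removing i-d disconnects i from d; removing g-h disconnects g from h; removing i-a disconnects i from a; removing f-c disconnects f from c — these are bridges.
That makes 4 bridges.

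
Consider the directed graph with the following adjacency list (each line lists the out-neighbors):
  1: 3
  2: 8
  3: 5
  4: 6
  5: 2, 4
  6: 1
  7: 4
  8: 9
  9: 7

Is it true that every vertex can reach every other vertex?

Yes

From 6 we can reach every vertex (1, 2, 3, 4, 5, 6, 7, 8, 9), and every vertex can reach 6 (1, 2, 3, 4, 5, 6, 7, 8, 9). So the whole graph is one strongly connected component.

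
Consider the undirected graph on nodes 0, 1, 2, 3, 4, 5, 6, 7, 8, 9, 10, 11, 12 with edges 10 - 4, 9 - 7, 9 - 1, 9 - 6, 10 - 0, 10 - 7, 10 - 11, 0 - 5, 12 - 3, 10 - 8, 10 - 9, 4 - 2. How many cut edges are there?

The edges on the cycle 10-9-7-10 are not bridges since each lies on that cycle.
But removing 9 - 1 disconnects 9 from 1; removing 12 - 3 disconnects 12 from 3; removing 0 - 5 disconnects 0 from 5; removing 10 - 0 disconnects 10 from 0 — these are bridges.
In total 9 edges are bridges.

9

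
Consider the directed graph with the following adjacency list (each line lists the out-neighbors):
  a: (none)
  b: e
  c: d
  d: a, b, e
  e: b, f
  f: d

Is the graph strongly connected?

There is no directed path from f to c, so the graph is not strongly connected.

No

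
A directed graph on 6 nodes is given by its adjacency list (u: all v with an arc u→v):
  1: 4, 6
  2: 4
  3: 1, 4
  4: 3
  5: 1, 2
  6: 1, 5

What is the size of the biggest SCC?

6

{1, 2, 3, 4, 5, 6} are all mutually reachable — one SCC of size 6.
The largest has 6 vertices.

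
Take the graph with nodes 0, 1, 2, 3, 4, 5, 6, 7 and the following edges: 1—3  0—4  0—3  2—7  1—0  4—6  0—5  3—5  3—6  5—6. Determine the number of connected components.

2

Starting from 2 we can reach 2, 7. That is one component of size 2.
Starting from 0 we can reach 0, 1, 3, 4, 5, 6. That is one component of size 6.
Total: 2 components.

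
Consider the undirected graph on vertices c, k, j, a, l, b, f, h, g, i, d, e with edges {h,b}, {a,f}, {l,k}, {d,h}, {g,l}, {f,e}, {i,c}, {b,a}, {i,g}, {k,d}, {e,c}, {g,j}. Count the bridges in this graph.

The edges on the cycle i-g-l-k-d-h-b-a-f-e-c-i are not bridges since each lies on that cycle.
But removing g—j disconnects g from j — this is a bridge.

1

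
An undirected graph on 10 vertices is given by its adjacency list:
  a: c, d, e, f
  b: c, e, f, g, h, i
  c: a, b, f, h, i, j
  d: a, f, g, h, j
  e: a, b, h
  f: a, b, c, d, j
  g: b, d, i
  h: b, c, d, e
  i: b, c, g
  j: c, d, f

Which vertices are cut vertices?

none

Removing c, for instance, still leaves 1 component. No single vertex removal increases the component count — the graph has no articulation points.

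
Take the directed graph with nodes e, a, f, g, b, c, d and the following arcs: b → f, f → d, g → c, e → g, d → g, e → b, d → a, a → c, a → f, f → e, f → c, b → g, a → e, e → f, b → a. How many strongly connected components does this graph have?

{a, b, d, e, f} are all mutually reachable — one SCC of size 5.
{c} is an SCC by itself.
{g} is an SCC by itself.
That gives 3 strongly connected components.

3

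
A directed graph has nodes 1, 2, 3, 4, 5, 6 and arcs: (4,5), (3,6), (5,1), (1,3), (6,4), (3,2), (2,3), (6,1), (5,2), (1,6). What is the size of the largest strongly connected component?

6

{1, 2, 3, 4, 5, 6} are all mutually reachable — one SCC of size 6.
The largest has 6 vertices.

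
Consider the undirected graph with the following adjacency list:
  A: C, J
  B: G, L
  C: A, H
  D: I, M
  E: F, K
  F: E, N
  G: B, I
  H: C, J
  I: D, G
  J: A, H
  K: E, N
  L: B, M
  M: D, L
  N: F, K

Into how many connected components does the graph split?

Starting from E we can reach E, F, K, N. That is one component of size 4.
Starting from A we can reach A, C, H, J. That is one component of size 4.
Starting from B we can reach B, D, G, I, L, M. That is one component of size 6.
Total: 3 components.

3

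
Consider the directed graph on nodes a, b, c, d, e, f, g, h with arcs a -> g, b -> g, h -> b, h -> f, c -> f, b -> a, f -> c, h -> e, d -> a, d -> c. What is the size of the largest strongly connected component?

2

{c, f} are all mutually reachable — one SCC of size 2.
{b} is an SCC by itself.
{h} is an SCC by itself.
{e} is an SCC by itself.
{g} is an SCC by itself.
(and 2 more singleton SCCs)
The largest has 2 vertices.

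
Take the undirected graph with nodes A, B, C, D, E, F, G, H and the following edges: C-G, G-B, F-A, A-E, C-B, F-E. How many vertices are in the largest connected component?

H is isolated — a component by itself.
D is isolated — a component by itself.
Starting from B we can reach B, C, G. That is one component of size 3.
Starting from A we can reach A, E, F. That is one component of size 3.
The largest has 3 vertices.

3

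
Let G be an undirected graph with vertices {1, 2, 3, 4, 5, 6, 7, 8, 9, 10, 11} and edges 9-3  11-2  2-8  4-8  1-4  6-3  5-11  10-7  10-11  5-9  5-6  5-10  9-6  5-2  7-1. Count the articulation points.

Removing 5 increases the component count from 1 to 2, so 5 is a cut vertex.
By contrast removing 1 leaves 1 component; it is not a cut vertex. No other vertex is a cut vertex either.

1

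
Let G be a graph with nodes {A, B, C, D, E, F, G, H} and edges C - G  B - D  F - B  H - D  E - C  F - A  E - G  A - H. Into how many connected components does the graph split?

Starting from C we can reach C, E, G. That is one component of size 3.
Starting from A we can reach A, B, D, F, H. That is one component of size 5.
Total: 2 components.

2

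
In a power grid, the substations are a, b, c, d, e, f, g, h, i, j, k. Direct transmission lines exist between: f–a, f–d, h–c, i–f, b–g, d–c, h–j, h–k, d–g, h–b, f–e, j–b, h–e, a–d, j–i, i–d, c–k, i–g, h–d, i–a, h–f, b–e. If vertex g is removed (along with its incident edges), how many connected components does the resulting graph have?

With g gone, the remaining components are: {a, b, c, d, e, f, h, i, j, k}.
That is 1 component.

1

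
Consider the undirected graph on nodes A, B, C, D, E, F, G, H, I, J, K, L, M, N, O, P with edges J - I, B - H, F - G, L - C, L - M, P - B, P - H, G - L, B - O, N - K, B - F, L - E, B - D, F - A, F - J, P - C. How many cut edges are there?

The edges on the cycle P-B-F-G-L-C-P are not bridges since each lies on that cycle.
But removing F - J disconnects F from J; removing I - J disconnects I from J; removing L - E disconnects L from E; removing F - A disconnects F from A — these are bridges.
In total 8 edges are bridges.

8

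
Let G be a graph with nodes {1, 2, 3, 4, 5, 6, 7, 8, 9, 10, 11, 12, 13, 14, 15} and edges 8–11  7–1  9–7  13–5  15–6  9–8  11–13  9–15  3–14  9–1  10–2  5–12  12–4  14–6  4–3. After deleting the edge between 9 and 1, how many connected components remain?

2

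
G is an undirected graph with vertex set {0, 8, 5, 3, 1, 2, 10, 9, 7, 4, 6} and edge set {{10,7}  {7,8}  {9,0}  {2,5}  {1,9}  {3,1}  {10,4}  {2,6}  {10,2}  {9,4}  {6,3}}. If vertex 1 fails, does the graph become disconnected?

Deleting 1 leaves 1 component (was 1) (its neighbors 3, 9 remain connected to each other), so 1 is not a cut vertex.

No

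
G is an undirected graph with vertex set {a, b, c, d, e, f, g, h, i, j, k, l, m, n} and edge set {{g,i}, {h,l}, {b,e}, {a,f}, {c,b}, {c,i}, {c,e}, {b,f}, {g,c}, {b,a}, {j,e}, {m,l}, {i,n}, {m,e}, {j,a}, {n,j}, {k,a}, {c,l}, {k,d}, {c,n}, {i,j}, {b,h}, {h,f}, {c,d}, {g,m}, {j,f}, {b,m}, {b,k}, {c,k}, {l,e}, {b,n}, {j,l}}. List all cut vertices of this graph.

none

Removing c, for instance, still leaves 1 component. No single vertex removal increases the component count — the graph has no articulation points.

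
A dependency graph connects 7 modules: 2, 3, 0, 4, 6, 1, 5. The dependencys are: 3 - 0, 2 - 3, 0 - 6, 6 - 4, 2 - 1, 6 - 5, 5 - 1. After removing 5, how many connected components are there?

1

With 5 gone, the remaining components are: {0, 1, 2, 3, 4, 6}.
That is 1 component.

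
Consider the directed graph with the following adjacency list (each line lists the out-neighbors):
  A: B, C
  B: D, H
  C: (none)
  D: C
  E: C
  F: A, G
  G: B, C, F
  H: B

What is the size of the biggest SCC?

2

{F, G} are all mutually reachable — one SCC of size 2.
{B, H} are all mutually reachable — one SCC of size 2.
{C} is an SCC by itself.
{A} is an SCC by itself.
{D} is an SCC by itself.
(and 1 more singleton SCC)
The largest has 2 vertices.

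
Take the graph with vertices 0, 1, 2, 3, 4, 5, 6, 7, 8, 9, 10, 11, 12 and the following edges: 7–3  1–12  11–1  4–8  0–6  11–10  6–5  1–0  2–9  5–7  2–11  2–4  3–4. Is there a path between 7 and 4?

Yes

From 7 we can reach 0, 1, 2, 3, 4, 5, 6, 7, 8, 9, 10, 11, 12, which includes 4.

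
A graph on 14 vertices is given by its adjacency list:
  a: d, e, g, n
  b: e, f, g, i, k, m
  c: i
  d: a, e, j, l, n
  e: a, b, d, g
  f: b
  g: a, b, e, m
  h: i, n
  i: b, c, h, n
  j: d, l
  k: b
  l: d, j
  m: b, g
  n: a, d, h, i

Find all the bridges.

The edges on the cycle e-d-a-n-h-i-b-g-e are not bridges since each lies on that cycle.
But removing i-c disconnects i from c; removing b-k disconnects b from k; removing b-f disconnects b from f — these are bridges.

b-f, b-k, c-i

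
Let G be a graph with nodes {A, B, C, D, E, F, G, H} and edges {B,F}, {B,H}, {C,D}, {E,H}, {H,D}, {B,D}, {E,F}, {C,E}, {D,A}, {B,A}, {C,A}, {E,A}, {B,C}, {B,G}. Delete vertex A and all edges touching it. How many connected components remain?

1

With A gone, the remaining components are: {B, C, D, E, F, G, H}.
That is 1 component.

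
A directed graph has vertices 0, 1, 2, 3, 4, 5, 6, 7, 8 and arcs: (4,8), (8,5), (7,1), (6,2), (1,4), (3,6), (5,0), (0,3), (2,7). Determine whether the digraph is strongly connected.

From 5 we can reach every vertex (0, 1, 2, 3, 4, 5, 6, 7, 8), and every vertex can reach 5 (0, 1, 2, 3, 4, 5, 6, 7, 8). So the whole graph is one strongly connected component.

Yes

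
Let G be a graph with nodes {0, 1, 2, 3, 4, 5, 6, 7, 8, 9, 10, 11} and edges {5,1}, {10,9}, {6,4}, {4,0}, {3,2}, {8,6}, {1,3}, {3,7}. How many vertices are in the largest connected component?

5

11 is isolated — a component by itself.
Starting from 9 we can reach 9, 10. That is one component of size 2.
Starting from 0 we can reach 0, 4, 6, 8. That is one component of size 4.
Starting from 1 we can reach 1, 2, 3, 5, 7. That is one component of size 5.
The largest has 5 vertices.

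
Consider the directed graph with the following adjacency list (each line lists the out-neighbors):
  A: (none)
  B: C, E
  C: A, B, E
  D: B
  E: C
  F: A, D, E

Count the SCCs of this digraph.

{B, C, E} are all mutually reachable — one SCC of size 3.
{D} is an SCC by itself.
{F} is an SCC by itself.
{A} is an SCC by itself.
That gives 4 strongly connected components.

4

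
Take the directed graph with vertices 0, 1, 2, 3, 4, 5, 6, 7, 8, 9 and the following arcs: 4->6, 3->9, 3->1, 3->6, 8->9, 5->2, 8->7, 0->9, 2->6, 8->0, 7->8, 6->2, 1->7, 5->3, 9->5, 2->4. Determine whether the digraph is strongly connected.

No

There is no directed path from 4 to 9, so the graph is not strongly connected.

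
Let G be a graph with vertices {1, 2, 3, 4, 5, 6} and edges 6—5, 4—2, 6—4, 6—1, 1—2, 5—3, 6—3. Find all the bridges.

none

The edges on the cycle 6-5-3-6 are not bridges since each lies on that cycle.
Every edge lies on some cycle, so there are no bridges.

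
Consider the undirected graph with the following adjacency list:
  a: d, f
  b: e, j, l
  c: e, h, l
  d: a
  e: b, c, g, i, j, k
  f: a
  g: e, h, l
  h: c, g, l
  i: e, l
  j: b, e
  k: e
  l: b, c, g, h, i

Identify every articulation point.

a, e

Removing a increases the component count from 2 to 3, so a is a cut vertex.
Removing e increases the component count from 2 to 3, so e is a cut vertex.
By contrast removing l leaves 2 components; it is not a cut vertex. No other vertex is a cut vertex either.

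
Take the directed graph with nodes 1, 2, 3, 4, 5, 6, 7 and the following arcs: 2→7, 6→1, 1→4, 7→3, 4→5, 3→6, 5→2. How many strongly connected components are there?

1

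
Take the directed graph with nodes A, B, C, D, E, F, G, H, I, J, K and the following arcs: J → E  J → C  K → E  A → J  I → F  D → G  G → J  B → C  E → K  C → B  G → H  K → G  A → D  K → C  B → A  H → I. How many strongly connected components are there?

4

{A, B, C, D, E, G, J, K} are all mutually reachable — one SCC of size 8.
{F} is an SCC by itself.
{I} is an SCC by itself.
{H} is an SCC by itself.
That gives 4 strongly connected components.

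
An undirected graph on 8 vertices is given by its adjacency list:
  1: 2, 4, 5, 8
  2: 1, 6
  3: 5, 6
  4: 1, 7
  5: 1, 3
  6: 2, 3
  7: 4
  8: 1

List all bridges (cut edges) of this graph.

The edges on the cycle 3-6-2-1-5-3 are not bridges since each lies on that cycle.
But removing 4-7 disconnects 4 from 7; removing 1-4 disconnects 1 from 4; removing 1-8 disconnects 1 from 8 — these are bridges.

1-4, 1-8, 4-7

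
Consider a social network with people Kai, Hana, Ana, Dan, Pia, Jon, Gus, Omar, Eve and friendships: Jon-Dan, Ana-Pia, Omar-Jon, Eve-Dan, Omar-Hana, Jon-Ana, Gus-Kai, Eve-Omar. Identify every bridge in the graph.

Ana-Jon, Ana-Pia, Gus-Kai, Hana-Omar

The edges on the cycle Eve-Omar-Jon-Dan-Eve are not bridges since each lies on that cycle.
But removing Ana-Pia disconnects Ana from Pia; removing Omar-Hana disconnects Omar from Hana; removing Jon-Ana disconnects Jon from Ana; removing Kai-Gus disconnects Kai from Gus — these are bridges.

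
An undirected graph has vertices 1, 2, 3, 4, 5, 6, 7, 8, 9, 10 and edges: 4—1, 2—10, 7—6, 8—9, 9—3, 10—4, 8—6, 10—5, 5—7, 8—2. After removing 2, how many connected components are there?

1

With 2 gone, the remaining components are: {1, 3, 4, 5, 6, 7, 8, 9, 10}.
That is 1 component.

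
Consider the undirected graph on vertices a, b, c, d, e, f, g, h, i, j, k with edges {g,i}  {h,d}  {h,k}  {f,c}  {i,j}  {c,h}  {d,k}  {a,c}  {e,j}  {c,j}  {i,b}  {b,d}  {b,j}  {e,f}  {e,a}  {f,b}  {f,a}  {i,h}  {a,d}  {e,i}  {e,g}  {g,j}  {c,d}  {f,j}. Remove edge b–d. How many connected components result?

1

b and d are still connected via b-i-h-d, so the component count stays at 1.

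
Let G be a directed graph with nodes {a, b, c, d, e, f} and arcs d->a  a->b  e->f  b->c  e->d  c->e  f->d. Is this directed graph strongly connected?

Yes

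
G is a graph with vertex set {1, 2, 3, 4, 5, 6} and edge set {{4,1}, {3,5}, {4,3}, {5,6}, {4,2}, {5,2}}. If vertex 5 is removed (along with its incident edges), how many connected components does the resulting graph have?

2

With 5 gone, the remaining components are: {6}; {1, 2, 3, 4}.
That is 2 components.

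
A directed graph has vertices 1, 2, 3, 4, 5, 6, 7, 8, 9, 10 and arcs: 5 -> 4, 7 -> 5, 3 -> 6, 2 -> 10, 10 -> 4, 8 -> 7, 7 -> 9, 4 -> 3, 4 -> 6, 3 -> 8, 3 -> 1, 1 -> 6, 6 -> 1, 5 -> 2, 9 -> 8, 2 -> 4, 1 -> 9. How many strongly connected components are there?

1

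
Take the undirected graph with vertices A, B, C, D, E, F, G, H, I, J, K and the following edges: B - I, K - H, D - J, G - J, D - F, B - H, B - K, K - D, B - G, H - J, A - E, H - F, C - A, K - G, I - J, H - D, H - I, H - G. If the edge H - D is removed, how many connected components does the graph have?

2

H and D are still connected via H-K-D, so the component count stays at 2.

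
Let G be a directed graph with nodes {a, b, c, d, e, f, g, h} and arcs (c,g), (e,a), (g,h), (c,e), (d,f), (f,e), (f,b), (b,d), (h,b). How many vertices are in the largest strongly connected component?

3

{b, d, f} are all mutually reachable — one SCC of size 3.
{c} is an SCC by itself.
{e} is an SCC by itself.
{h} is an SCC by itself.
{g} is an SCC by itself.
(and 1 more singleton SCC)
The largest has 3 vertices.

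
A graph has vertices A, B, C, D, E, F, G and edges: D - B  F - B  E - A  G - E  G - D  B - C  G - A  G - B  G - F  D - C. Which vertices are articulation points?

Removing G increases the component count from 1 to 2, so G is a cut vertex.
By contrast removing E leaves 1 component; it is not a cut vertex. No other vertex is a cut vertex either.

G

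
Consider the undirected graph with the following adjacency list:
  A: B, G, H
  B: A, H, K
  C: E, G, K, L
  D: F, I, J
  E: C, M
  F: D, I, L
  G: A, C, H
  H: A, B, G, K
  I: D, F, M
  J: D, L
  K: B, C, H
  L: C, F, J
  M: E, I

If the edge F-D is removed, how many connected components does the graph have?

1

F and D are still connected via F-I-D, so the component count stays at 1.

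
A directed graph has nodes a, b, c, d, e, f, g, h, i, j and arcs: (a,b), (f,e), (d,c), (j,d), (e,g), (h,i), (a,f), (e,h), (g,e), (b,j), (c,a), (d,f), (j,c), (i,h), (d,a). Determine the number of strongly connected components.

{a, b, c, d, j} are all mutually reachable — one SCC of size 5.
{e, g} are all mutually reachable — one SCC of size 2.
{h, i} are all mutually reachable — one SCC of size 2.
{f} is an SCC by itself.
That gives 4 strongly connected components.

4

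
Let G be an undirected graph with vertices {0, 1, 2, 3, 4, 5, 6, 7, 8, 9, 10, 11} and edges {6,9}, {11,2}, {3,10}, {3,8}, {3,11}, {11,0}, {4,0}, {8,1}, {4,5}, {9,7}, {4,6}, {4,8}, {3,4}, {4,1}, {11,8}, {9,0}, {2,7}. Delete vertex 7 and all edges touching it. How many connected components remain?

With 7 gone, the remaining components are: {0, 1, 2, 3, 4, 5, 6, 8, 9, 10, 11}.
That is 1 component.

1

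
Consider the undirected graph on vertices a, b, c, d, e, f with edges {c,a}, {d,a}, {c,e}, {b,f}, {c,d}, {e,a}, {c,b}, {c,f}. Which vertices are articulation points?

c

Removing c increases the component count from 1 to 2, so c is a cut vertex.
By contrast removing a leaves 1 component; it is not a cut vertex. No other vertex is a cut vertex either.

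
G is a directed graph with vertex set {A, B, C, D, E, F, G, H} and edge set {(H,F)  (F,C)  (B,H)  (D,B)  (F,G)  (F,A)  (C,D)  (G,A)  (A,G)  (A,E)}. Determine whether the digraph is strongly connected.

There is no directed path from E to B, so the graph is not strongly connected.

No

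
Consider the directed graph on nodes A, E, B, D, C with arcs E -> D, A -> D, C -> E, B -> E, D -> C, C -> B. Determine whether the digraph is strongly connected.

No

There is no directed path from E to A, so the graph is not strongly connected.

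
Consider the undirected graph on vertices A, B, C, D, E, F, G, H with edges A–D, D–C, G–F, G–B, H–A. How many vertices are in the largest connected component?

E is isolated — a component by itself.
Starting from B we can reach B, F, G. That is one component of size 3.
Starting from A we can reach A, C, D, H. That is one component of size 4.
The largest has 4 vertices.

4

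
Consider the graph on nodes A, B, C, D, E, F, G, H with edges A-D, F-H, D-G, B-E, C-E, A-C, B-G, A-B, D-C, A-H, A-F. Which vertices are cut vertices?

A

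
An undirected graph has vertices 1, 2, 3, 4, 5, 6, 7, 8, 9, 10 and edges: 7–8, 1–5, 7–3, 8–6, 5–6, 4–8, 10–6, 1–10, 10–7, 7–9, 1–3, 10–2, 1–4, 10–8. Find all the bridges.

10-2, 7-9

The edges on the cycle 1-10-7-3-1 are not bridges since each lies on that cycle.
But removing 10–2 disconnects 10 from 2; removing 7–9 disconnects 7 from 9 — these are bridges.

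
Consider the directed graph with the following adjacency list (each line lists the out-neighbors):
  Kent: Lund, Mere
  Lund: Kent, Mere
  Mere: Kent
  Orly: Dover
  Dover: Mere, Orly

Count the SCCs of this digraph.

2

{Kent, Lund, Mere} are all mutually reachable — one SCC of size 3.
{Orly, Dover} are all mutually reachable — one SCC of size 2.
That gives 2 strongly connected components.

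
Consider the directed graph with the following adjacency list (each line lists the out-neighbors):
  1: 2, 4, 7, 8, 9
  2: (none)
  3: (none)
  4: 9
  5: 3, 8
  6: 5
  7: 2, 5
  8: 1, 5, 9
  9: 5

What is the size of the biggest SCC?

{1, 4, 5, 7, 8, 9} are all mutually reachable — one SCC of size 6.
{6} is an SCC by itself.
{3} is an SCC by itself.
{2} is an SCC by itself.
The largest has 6 vertices.

6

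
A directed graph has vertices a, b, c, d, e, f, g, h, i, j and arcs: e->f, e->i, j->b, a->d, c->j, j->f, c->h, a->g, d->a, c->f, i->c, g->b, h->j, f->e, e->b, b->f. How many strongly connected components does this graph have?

{b, c, e, f, h, i, j} are all mutually reachable — one SCC of size 7.
{a, d} are all mutually reachable — one SCC of size 2.
{g} is an SCC by itself.
That gives 3 strongly connected components.

3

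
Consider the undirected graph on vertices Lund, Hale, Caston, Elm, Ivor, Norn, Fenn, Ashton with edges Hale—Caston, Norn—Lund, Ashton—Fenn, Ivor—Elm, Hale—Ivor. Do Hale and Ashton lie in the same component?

The component containing Hale is {Elm, Hale, Ivor, Caston}, and Ashton is not in it.

No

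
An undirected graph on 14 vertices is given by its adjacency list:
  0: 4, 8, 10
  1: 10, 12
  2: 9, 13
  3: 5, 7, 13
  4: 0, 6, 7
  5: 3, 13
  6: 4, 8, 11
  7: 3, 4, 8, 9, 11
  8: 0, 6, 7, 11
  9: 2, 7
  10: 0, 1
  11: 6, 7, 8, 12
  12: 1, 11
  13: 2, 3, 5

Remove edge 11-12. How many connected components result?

11 and 12 are still connected via 11-8-0-10-1-12, so the component count stays at 1.

1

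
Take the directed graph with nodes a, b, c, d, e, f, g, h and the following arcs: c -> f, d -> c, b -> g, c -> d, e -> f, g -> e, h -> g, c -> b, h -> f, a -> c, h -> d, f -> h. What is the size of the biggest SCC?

{b, c, d, e, f, g, h} are all mutually reachable — one SCC of size 7.
{a} is an SCC by itself.
The largest has 7 vertices.

7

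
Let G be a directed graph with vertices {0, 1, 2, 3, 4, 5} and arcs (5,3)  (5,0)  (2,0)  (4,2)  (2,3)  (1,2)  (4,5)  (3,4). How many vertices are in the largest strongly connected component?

4

{2, 3, 4, 5} are all mutually reachable — one SCC of size 4.
{0} is an SCC by itself.
{1} is an SCC by itself.
The largest has 4 vertices.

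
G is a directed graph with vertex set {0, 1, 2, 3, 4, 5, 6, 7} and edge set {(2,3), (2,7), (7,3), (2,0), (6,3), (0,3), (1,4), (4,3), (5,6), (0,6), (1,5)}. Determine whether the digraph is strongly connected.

There is no directed path from 2 to 4, so the graph is not strongly connected.

No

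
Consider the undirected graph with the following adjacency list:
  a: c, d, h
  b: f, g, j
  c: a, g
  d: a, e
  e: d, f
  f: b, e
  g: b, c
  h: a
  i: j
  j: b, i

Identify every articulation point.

a, b, j

Removing a increases the component count from 1 to 2, so a is a cut vertex.
Removing b increases the component count from 1 to 2, so b is a cut vertex.
Removing j increases the component count from 1 to 2, so j is a cut vertex.
By contrast removing e leaves 1 component; it is not a cut vertex. No other vertex is a cut vertex either.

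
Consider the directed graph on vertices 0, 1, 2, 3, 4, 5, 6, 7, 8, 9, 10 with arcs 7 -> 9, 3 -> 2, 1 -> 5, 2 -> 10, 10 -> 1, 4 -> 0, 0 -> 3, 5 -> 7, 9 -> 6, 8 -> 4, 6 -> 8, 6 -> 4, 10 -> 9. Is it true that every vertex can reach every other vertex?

From 2 we can reach every vertex (0, 1, 2, 3, 4, 5, 6, 7, 8, 9, 10), and every vertex can reach 2 (0, 1, 2, 3, 4, 5, 6, 7, 8, 9, 10). So the whole graph is one strongly connected component.

Yes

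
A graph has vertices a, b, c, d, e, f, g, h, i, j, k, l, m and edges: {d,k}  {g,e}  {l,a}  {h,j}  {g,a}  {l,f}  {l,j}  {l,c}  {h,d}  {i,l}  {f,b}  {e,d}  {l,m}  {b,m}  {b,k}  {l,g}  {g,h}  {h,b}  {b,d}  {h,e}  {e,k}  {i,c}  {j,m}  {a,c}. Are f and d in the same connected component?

Yes

From f we can reach a, b, c, d, e, f, g, h, i, j, k, l, m, which includes d.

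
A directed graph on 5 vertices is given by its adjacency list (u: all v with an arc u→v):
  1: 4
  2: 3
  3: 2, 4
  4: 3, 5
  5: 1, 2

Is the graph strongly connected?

Yes

From 1 we can reach every vertex (1, 2, 3, 4, 5), and every vertex can reach 1 (1, 2, 3, 4, 5). So the whole graph is one strongly connected component.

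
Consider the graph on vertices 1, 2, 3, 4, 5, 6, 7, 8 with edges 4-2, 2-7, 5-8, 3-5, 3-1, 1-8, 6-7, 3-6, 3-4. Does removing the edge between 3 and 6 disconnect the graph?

No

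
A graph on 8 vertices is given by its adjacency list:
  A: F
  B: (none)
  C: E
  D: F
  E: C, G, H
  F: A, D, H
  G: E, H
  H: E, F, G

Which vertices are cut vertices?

E, F, H

Removing E increases the component count from 2 to 3, so E is a cut vertex.
Removing F increases the component count from 2 to 4, so F is a cut vertex.
Removing H increases the component count from 2 to 3, so H is a cut vertex.
By contrast removing C leaves 2 components; it is not a cut vertex. No other vertex is a cut vertex either.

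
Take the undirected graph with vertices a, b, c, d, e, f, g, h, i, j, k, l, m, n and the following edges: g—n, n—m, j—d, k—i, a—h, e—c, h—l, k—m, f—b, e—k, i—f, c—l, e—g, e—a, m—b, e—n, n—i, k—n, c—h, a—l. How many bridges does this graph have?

1

The edges on the cycle k-i-f-b-m-k are not bridges since each lies on that cycle.
But removing j—d disconnects j from d — this is a bridge.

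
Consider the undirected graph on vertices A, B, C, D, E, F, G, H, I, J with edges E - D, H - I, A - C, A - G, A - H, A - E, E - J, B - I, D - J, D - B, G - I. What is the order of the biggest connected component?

9

F is isolated — a component by itself.
Starting from A we can reach A, B, C, D, E, G, H, I, J. That is one component of size 9.
The largest has 9 vertices.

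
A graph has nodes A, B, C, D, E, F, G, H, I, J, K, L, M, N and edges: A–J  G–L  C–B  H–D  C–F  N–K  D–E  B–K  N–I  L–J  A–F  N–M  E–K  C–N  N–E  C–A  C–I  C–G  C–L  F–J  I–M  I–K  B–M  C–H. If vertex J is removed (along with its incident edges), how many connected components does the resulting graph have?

1

With J gone, the remaining components are: {A, B, C, D, E, F, G, H, I, K, L, M, N}.
That is 1 component.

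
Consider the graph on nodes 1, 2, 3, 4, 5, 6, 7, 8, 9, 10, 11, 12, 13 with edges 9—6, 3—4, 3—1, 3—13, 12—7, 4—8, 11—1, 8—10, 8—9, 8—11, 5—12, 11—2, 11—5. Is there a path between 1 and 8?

From 1 we can reach 1, 2, 3, 4, 5, 6, 7, 8, 9, 10, 11, 12, 13, which includes 8.

Yes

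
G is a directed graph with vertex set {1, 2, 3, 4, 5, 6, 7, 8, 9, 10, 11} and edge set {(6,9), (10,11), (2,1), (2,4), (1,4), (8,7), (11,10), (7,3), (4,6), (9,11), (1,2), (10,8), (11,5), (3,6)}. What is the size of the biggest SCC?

{3, 6, 7, 8, 9, 10, 11} are all mutually reachable — one SCC of size 7.
{1, 2} are all mutually reachable — one SCC of size 2.
{4} is an SCC by itself.
{5} is an SCC by itself.
The largest has 7 vertices.

7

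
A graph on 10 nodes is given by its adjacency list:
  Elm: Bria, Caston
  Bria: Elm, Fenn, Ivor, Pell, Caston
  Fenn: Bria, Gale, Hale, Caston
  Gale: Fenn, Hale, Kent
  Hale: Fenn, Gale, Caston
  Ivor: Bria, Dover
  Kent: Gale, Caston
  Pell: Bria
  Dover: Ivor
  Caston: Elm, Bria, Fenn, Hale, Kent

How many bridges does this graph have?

The edges on the cycle Caston-Kent-Gale-Hale-Caston are not bridges since each lies on that cycle.
But removing Pell-Bria disconnects Pell from Bria; removing Dover-Ivor disconnects Dover from Ivor; removing Bria-Ivor disconnects Bria from Ivor — these are bridges.
That makes 3 bridges.

3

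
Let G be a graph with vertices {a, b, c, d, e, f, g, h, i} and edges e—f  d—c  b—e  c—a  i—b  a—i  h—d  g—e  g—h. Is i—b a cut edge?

No

After removing i—b, the path i-a-c-d-h-g-e-b still connects them, so the edge is not a bridge.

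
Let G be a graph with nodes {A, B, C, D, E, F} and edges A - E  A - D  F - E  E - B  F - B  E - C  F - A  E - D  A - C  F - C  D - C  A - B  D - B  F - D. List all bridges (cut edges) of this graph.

none

The edges on the cycle F-A-C-F are not bridges since each lies on that cycle.
Every edge lies on some cycle, so there are no bridges.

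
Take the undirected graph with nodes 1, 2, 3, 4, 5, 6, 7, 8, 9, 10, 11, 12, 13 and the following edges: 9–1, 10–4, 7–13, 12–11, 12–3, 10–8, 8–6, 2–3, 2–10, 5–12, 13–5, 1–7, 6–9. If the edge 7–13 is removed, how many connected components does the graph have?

7 and 13 are still connected via 7-1-9-6-8-10-2-3-12-5-13, so the component count stays at 1.

1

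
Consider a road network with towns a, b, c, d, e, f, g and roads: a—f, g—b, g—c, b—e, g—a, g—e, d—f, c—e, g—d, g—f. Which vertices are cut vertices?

Removing g increases the component count from 1 to 2, so g is a cut vertex.
By contrast removing f leaves 1 component; it is not a cut vertex. No other vertex is a cut vertex either.

g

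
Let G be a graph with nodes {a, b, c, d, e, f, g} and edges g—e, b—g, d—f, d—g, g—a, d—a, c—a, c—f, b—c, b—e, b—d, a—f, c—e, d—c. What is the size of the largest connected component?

7

Starting from a we can reach a, b, c, d, e, f, g. That is one component of size 7.
The largest has 7 vertices.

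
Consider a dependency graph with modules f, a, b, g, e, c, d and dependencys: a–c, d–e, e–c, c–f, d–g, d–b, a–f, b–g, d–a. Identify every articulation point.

d

Removing d increases the component count from 1 to 2, so d is a cut vertex.
By contrast removing e leaves 1 component; it is not a cut vertex. No other vertex is a cut vertex either.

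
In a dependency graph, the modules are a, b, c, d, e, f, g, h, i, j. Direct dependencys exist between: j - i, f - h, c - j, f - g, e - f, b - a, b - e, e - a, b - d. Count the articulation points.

Removing b increases the component count from 2 to 3, so b is a cut vertex.
Removing e increases the component count from 2 to 3, so e is a cut vertex.
Removing f increases the component count from 2 to 4, so f is a cut vertex.
Likewise j is a cut vertex.
By contrast removing c leaves 2 components; it is not a cut vertex. No other vertex is a cut vertex either.

4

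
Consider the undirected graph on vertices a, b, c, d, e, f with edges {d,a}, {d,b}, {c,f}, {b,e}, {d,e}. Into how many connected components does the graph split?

Starting from c we can reach c, f. That is one component of size 2.
Starting from a we can reach a, b, d, e. That is one component of size 4.
Total: 2 components.

2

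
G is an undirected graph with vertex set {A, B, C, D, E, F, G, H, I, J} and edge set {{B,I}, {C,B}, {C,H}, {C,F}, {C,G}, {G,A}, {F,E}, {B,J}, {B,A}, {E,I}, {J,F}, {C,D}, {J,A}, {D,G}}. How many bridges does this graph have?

1

The edges on the cycle B-J-F-E-I-B are not bridges since each lies on that cycle.
But removing C - H disconnects C from H — this is a bridge.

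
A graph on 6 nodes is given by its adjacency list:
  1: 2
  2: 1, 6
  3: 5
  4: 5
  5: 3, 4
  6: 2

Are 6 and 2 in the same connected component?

Yes

From 6 we can reach 1, 2, 6, which includes 2.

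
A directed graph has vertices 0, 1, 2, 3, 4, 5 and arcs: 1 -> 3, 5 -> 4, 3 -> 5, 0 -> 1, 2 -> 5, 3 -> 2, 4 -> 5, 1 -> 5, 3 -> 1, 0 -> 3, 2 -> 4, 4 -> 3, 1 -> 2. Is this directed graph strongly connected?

No

There is no directed path from 2 to 0, so the graph is not strongly connected.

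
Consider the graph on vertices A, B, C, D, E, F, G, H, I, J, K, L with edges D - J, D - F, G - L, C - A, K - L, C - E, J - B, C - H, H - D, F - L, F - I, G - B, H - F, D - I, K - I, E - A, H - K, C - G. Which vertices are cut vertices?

C

Removing C increases the component count from 1 to 2, so C is a cut vertex.
By contrast removing A leaves 1 component; it is not a cut vertex. No other vertex is a cut vertex either.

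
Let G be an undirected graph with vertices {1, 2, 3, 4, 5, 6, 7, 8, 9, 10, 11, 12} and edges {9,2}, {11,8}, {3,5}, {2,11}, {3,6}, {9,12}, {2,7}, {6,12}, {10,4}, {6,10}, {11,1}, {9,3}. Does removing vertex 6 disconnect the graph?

Deleting 6 raises the number of components from 1 to 2, so 6 is a cut vertex.

Yes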